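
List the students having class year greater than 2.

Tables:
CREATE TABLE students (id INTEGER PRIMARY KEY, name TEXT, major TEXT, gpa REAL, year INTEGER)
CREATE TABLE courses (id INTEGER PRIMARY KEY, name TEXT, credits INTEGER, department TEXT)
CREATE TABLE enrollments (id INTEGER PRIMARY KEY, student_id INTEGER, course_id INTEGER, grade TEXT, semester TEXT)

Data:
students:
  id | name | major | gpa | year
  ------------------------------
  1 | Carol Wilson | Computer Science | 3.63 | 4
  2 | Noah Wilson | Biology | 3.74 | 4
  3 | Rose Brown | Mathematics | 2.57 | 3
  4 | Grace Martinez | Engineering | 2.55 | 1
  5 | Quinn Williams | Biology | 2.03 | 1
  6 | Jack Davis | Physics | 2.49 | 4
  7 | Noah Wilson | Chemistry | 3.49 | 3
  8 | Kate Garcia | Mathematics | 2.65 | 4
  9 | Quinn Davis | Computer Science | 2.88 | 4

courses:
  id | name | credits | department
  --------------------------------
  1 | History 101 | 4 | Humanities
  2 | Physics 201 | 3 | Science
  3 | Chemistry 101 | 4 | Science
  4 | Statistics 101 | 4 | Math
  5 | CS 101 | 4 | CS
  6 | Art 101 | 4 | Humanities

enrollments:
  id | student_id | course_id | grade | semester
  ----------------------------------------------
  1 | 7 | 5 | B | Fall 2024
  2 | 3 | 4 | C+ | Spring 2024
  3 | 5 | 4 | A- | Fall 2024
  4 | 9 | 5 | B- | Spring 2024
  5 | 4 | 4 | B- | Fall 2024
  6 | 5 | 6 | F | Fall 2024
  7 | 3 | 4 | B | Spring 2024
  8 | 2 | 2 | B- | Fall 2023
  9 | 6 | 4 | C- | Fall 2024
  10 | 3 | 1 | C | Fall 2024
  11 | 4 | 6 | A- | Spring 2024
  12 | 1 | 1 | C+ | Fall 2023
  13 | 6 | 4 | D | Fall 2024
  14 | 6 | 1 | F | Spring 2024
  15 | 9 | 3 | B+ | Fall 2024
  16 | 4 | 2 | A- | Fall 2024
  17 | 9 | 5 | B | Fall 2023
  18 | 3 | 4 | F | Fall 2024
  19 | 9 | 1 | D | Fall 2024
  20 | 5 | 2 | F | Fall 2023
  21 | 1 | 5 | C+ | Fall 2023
SELECT name, year FROM students WHERE year > 2

Execution result:
name | year
Carol Wilson | 4
Noah Wilson | 4
Rose Brown | 3
Jack Davis | 4
Noah Wilson | 3
Kate Garcia | 4
Quinn Davis | 4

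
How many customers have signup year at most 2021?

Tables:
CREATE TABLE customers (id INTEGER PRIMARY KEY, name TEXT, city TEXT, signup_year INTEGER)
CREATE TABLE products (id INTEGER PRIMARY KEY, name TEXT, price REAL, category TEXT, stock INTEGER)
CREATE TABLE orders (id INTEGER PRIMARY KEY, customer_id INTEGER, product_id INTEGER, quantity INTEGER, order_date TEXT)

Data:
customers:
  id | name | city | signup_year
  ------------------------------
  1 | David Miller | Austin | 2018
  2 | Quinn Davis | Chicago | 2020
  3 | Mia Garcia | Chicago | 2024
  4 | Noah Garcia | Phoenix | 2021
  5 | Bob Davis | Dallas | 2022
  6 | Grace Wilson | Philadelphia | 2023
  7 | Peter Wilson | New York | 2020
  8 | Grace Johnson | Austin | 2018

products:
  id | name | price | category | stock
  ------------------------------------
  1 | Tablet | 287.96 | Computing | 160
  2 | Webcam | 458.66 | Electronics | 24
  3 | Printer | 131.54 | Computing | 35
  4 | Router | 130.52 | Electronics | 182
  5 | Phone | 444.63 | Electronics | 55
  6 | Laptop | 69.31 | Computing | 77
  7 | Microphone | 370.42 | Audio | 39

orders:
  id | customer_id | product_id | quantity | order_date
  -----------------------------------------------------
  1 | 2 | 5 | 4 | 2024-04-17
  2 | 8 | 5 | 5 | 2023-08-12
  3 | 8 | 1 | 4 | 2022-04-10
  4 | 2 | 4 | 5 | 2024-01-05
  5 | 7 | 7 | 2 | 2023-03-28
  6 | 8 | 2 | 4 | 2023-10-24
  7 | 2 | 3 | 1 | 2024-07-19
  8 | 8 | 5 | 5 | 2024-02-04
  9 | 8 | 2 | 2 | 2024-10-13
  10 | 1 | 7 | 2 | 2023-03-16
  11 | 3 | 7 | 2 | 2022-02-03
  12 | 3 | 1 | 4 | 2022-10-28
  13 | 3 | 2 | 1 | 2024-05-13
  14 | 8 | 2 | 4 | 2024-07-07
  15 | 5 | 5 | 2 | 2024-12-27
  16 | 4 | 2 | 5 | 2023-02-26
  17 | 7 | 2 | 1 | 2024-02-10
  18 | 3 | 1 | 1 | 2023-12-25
SELECT COUNT(*) FROM customers WHERE signup_year <= 2021

Execution result:
5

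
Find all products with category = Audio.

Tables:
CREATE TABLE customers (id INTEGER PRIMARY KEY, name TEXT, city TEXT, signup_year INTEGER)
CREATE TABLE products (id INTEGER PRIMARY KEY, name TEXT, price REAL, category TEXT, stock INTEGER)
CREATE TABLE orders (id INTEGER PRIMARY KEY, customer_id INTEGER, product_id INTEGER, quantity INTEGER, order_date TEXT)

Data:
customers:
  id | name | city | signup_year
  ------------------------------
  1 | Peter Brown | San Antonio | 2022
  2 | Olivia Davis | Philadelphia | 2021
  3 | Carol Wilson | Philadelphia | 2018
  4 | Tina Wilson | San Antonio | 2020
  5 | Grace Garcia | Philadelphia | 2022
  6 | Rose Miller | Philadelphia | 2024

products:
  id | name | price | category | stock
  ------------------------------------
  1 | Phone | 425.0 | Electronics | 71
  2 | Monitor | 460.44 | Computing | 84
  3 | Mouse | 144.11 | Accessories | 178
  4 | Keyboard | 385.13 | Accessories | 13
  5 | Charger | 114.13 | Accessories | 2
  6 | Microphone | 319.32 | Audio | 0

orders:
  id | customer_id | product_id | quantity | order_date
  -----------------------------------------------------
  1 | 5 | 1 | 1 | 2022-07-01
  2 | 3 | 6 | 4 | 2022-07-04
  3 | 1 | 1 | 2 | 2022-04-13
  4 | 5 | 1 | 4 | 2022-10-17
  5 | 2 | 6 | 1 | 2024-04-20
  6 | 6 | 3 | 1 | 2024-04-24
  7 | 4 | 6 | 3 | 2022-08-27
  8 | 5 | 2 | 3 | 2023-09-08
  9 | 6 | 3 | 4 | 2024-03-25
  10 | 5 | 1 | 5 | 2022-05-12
SELECT name, category FROM products WHERE category = 'Audio'

Execution result:
name | category
Microphone | Audio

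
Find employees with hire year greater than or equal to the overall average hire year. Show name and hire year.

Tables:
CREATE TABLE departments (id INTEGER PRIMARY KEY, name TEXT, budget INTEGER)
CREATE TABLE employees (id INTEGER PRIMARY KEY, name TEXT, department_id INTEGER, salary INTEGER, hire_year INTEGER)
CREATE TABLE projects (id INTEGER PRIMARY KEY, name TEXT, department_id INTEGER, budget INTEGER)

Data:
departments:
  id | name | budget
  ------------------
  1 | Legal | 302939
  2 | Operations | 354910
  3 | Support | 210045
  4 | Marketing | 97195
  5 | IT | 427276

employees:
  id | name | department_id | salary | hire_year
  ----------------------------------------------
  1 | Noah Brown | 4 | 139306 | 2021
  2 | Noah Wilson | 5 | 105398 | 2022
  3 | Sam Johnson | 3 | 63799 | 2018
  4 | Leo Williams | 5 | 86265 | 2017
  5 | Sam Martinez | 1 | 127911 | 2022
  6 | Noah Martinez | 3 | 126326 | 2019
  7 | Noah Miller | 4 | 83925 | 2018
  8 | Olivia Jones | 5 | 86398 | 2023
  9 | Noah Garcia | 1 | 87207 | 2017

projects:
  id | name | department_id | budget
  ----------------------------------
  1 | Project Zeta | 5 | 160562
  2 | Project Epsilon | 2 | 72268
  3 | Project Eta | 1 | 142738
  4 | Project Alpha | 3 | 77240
SELECT name, hire_year FROM employees WHERE hire_year >= (SELECT AVG(hire_year) FROM employees)

Execution result:
name | hire_year
Noah Brown | 2021
Noah Wilson | 2022
Sam Martinez | 2022
Olivia Jones | 2023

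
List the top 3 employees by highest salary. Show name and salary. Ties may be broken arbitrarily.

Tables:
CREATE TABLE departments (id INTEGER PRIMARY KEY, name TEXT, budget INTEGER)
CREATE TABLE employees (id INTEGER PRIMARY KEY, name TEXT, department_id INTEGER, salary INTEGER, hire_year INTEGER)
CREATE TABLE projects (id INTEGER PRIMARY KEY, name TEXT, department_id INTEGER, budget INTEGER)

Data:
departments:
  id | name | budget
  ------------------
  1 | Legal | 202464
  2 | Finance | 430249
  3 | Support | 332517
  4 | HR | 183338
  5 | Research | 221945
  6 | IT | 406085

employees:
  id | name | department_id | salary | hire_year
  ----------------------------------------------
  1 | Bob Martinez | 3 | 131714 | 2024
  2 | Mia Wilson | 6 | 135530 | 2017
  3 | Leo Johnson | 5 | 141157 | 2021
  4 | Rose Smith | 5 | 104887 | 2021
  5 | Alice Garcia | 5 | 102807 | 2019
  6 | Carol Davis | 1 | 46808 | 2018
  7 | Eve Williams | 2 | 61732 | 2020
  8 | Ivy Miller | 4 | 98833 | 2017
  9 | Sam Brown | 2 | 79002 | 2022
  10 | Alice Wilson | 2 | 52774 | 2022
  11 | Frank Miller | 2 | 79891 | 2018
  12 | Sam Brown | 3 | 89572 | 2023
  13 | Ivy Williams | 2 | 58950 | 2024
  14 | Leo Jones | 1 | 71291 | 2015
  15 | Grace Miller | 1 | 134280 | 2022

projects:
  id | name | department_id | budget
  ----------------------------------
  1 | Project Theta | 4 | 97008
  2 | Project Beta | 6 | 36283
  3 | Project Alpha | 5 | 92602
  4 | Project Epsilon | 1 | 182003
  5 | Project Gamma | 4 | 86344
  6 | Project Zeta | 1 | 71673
SELECT name, salary FROM employees ORDER BY salary DESC LIMIT 3

Execution result:
name | salary
Leo Johnson | 141157
Mia Wilson | 135530
Grace Miller | 134280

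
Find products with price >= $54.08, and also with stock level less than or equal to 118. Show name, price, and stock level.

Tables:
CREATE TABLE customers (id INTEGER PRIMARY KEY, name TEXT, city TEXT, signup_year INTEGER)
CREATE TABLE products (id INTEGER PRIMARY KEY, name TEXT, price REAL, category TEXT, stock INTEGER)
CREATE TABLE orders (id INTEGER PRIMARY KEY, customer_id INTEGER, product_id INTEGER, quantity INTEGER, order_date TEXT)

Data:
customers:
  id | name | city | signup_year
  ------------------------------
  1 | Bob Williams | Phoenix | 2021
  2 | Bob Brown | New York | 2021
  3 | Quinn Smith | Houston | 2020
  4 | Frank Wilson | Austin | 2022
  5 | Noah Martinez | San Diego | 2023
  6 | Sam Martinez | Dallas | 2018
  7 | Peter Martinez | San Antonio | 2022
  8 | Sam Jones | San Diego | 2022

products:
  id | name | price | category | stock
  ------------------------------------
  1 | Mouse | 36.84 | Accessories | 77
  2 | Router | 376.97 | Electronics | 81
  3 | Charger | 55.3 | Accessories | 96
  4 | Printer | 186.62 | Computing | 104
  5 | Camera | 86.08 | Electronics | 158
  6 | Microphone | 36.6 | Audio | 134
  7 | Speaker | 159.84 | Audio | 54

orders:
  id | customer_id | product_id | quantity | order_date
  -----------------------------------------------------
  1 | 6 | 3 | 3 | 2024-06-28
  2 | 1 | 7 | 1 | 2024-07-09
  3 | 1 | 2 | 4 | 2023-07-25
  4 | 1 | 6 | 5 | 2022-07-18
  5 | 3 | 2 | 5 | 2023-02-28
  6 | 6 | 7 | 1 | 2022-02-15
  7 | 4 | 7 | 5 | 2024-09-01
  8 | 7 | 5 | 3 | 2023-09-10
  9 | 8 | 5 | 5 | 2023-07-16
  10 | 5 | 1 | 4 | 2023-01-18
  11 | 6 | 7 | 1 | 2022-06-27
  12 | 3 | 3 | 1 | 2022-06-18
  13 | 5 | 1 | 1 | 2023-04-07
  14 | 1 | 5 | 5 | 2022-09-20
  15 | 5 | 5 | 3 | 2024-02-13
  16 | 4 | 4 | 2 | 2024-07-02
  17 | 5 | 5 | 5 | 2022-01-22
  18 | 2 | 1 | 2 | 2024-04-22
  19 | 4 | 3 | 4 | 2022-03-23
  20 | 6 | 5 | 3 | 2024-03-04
SELECT name, price, stock FROM products WHERE price >= 54.08 AND stock <= 118

Execution result:
name | price | stock
Router | 376.97 | 81
Charger | 55.30 | 96
Printer | 186.62 | 104
Speaker | 159.84 | 54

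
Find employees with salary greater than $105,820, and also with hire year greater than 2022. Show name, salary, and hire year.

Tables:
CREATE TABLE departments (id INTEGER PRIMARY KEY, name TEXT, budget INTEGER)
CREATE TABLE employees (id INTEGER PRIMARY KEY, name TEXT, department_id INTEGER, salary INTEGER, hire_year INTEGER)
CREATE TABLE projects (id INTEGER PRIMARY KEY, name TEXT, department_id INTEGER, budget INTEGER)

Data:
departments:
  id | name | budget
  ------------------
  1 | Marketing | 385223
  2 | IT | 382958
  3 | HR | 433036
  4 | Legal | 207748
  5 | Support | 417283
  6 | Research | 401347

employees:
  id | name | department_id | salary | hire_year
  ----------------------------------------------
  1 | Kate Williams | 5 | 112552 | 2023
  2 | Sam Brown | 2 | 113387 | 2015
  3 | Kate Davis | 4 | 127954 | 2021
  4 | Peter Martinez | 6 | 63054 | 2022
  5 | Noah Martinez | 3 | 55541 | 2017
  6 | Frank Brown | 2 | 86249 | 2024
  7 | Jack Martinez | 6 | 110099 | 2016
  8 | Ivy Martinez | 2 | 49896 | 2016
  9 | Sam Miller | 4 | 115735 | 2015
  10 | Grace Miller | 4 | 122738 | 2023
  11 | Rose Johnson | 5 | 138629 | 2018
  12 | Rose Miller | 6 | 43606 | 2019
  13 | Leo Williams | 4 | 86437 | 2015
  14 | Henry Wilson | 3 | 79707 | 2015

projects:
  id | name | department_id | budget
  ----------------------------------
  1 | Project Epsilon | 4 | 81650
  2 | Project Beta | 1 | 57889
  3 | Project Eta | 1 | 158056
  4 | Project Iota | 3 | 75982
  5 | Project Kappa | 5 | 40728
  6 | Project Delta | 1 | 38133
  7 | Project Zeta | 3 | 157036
SELECT name, salary, hire_year FROM employees WHERE salary > 105820 AND hire_year > 2022

Execution result:
name | salary | hire_year
Kate Williams | 112552 | 2023
Grace Miller | 122738 | 2023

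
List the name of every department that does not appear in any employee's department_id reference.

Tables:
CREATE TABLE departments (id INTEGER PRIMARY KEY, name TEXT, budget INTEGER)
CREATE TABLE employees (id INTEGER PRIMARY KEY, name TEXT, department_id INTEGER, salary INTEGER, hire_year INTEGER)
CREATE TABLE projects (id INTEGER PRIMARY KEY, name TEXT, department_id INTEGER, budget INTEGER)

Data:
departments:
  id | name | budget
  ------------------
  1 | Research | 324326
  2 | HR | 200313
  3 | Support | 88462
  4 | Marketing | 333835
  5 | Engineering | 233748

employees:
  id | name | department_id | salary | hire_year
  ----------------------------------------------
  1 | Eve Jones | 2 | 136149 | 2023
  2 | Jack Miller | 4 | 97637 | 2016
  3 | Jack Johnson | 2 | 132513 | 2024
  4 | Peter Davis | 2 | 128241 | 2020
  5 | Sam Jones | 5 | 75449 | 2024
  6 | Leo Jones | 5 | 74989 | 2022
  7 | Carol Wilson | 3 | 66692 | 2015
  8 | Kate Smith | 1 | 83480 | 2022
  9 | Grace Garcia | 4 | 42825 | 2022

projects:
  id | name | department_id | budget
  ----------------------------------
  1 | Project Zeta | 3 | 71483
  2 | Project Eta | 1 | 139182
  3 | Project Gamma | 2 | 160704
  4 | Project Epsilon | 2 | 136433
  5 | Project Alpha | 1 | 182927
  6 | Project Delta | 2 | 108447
SELECT p.name FROM departments p LEFT JOIN employees c ON c.department_id = p.id WHERE c.id IS NULL

Execution result:
(no rows)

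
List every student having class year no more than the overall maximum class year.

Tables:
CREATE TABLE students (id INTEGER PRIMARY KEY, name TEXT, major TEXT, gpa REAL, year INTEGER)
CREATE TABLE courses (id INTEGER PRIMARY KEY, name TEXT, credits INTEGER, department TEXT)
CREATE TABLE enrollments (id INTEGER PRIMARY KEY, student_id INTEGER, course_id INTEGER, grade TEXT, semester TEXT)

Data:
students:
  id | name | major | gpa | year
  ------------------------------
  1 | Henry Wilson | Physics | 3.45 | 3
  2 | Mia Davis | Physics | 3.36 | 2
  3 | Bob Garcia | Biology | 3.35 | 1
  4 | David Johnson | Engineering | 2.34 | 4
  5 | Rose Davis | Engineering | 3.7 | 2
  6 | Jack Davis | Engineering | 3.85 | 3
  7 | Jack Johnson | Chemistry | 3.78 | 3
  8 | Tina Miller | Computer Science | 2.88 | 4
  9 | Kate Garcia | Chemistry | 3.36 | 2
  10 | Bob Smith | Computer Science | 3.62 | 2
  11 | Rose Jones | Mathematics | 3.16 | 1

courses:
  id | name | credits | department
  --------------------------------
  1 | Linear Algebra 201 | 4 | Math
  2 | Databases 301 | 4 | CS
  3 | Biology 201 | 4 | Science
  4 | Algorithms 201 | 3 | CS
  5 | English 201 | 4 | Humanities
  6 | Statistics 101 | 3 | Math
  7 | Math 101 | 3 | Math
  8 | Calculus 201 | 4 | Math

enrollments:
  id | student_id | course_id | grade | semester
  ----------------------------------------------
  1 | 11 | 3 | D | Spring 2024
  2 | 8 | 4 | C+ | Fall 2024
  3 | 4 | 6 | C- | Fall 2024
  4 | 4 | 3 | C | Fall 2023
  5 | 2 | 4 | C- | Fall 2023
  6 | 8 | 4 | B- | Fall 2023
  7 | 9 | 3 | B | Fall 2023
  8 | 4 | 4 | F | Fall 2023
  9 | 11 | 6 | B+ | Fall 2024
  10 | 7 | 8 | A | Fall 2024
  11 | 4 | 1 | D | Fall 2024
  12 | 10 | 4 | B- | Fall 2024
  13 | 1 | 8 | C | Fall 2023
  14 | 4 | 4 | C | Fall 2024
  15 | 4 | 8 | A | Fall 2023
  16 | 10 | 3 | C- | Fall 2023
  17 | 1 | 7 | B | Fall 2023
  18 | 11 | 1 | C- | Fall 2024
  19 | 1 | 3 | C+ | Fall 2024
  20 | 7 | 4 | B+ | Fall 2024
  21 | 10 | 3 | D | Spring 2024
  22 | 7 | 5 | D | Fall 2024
SELECT name, year FROM students WHERE year <= (SELECT MAX(year) FROM students)

Execution result:
name | year
Henry Wilson | 3
Mia Davis | 2
Bob Garcia | 1
David Johnson | 4
Rose Davis | 2
Jack Davis | 3
Jack Johnson | 3
Tina Miller | 4
Kate Garcia | 2
Bob Smith | 2
Rose Jones | 1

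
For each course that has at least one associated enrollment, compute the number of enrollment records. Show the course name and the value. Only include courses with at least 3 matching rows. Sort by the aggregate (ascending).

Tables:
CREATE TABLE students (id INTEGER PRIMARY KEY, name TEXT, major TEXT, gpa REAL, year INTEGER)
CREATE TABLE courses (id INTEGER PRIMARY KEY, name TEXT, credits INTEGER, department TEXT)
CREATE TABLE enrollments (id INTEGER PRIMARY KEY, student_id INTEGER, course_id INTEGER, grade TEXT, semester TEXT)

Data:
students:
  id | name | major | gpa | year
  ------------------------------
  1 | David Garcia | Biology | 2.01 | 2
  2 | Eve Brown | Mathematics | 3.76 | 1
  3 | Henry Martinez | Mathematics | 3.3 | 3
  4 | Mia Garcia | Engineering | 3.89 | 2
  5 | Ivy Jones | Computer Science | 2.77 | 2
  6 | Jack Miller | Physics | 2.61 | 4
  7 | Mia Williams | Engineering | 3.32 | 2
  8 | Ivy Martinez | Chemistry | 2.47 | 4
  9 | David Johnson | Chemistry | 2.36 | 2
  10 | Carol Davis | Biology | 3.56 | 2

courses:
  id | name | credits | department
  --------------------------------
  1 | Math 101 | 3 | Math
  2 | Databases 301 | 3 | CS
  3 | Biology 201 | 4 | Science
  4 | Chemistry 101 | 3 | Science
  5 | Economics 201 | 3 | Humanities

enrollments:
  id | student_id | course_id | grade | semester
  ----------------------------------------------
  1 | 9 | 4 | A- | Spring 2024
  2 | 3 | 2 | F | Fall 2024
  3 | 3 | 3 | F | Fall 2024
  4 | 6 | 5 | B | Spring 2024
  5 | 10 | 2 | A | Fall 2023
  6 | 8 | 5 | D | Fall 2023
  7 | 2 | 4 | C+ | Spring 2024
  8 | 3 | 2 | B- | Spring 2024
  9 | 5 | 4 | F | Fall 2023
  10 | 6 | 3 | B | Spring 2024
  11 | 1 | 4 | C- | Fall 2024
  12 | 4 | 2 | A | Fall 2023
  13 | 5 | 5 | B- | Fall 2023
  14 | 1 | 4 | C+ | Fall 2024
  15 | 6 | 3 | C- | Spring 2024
SELECT p.name, COUNT(*) AS n FROM enrollments c JOIN courses p ON c.course_id = p.id GROUP BY p.id, p.name HAVING COUNT(*) >= 3 ORDER BY n ASC

Execution result:
name | n
Biology 201 | 3
Economics 201 | 3
Databases 301 | 4
Chemistry 101 | 5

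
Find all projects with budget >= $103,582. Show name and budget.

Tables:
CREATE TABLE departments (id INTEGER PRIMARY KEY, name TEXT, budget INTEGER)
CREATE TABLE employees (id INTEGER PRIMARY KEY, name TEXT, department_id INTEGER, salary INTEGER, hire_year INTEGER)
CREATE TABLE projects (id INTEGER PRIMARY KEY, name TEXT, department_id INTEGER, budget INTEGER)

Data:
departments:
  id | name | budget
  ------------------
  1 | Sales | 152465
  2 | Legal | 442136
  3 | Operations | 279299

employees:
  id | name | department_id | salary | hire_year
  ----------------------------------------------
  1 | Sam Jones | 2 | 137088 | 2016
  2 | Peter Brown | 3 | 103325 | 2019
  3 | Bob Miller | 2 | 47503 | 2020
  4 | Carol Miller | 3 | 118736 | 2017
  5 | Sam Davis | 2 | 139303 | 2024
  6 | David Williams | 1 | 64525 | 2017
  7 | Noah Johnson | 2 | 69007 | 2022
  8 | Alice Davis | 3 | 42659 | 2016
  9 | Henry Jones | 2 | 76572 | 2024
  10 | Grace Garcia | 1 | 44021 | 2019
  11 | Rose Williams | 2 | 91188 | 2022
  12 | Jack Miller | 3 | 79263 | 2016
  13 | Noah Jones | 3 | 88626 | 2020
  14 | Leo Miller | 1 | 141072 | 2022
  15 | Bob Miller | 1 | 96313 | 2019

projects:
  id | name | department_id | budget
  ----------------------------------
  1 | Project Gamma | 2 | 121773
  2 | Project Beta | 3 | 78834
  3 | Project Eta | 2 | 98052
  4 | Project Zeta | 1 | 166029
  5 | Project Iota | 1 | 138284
SELECT name, budget FROM projects WHERE budget >= 103582

Execution result:
name | budget
Project Gamma | 121773
Project Zeta | 166029
Project Iota | 138284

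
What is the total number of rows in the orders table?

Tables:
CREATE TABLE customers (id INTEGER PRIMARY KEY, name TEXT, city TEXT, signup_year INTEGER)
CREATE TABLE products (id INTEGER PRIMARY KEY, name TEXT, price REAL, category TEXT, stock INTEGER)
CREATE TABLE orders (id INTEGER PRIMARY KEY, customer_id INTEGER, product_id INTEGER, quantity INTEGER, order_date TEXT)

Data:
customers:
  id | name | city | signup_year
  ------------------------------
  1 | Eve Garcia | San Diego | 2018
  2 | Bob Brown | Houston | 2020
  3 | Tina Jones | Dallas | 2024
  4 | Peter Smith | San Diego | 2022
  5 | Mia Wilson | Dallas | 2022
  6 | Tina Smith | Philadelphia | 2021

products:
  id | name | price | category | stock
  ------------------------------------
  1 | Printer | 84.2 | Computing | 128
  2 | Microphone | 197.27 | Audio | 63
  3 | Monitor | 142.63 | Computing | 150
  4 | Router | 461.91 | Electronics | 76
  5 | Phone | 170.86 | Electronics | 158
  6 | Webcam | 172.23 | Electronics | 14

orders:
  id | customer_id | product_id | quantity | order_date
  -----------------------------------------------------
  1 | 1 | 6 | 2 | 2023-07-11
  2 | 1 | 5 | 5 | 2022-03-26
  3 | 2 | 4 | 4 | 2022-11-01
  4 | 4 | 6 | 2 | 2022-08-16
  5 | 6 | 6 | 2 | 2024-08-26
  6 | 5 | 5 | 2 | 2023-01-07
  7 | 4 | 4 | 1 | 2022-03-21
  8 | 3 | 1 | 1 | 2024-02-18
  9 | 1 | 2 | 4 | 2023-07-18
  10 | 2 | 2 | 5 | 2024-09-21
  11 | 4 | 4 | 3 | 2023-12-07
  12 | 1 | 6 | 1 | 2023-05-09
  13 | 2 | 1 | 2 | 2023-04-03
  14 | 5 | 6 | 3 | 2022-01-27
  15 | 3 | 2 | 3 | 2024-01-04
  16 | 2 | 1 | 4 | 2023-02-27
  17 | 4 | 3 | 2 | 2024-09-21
SELECT COUNT(*) FROM orders

Execution result:
17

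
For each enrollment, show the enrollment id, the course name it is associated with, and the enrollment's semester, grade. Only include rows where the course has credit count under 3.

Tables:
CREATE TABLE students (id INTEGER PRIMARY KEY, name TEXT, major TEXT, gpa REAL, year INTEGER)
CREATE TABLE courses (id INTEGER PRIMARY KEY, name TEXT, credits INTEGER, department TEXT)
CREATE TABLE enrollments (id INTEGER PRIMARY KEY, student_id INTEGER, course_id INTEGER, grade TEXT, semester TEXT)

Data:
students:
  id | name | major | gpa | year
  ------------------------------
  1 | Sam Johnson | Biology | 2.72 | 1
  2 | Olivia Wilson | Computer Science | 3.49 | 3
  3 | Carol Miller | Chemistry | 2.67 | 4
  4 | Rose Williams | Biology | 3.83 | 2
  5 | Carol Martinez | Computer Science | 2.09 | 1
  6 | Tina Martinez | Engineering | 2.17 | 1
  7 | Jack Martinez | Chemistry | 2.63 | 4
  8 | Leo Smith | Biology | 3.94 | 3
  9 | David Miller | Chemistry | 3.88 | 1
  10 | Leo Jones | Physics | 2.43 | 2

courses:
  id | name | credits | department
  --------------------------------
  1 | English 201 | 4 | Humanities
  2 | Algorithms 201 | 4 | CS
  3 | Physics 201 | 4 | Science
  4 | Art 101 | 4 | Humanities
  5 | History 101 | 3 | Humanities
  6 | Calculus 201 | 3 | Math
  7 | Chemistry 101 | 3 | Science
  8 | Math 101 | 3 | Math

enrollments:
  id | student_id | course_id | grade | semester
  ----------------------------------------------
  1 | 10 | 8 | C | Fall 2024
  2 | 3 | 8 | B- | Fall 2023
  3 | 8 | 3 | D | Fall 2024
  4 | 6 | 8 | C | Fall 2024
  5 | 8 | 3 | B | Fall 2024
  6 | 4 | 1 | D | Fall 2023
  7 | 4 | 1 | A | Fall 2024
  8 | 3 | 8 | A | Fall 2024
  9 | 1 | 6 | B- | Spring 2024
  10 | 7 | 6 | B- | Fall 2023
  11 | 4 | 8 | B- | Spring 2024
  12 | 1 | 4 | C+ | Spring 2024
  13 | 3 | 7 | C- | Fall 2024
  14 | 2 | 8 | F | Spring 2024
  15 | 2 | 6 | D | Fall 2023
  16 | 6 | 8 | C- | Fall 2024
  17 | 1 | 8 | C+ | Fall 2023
SELECT c.id, p.name AS course, c.semester, c.grade FROM enrollments c JOIN courses p ON c.course_id = p.id WHERE p.credits < 3

Execution result:
(no rows)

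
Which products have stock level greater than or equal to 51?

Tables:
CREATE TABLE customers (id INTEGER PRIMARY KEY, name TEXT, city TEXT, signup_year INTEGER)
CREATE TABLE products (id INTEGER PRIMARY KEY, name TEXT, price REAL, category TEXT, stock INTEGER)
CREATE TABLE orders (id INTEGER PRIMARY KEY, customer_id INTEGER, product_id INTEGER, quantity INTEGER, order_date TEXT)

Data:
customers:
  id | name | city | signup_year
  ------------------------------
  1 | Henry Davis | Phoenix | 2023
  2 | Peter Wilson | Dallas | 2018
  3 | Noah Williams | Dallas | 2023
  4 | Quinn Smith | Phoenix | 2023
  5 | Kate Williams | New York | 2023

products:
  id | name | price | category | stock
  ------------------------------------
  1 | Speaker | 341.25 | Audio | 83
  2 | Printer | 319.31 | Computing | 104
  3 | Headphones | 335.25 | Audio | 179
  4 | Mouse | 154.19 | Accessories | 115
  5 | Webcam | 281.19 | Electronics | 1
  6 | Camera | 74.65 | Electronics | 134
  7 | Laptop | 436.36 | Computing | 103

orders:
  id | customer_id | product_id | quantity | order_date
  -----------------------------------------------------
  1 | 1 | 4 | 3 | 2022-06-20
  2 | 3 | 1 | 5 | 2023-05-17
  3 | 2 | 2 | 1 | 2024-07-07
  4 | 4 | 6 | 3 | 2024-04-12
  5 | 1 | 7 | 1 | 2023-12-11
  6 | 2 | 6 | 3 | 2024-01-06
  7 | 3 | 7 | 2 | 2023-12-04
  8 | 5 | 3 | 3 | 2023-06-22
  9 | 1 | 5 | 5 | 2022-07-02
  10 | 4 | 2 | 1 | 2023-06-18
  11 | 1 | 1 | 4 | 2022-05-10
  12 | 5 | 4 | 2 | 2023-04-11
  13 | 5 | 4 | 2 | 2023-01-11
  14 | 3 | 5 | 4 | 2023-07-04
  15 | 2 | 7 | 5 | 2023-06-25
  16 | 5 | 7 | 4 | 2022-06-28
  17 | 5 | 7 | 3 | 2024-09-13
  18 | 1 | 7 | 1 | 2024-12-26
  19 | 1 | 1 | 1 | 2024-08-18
SELECT name, stock FROM products WHERE stock >= 51

Execution result:
name | stock
Speaker | 83
Printer | 104
Headphones | 179
Mouse | 115
Camera | 134
Laptop | 103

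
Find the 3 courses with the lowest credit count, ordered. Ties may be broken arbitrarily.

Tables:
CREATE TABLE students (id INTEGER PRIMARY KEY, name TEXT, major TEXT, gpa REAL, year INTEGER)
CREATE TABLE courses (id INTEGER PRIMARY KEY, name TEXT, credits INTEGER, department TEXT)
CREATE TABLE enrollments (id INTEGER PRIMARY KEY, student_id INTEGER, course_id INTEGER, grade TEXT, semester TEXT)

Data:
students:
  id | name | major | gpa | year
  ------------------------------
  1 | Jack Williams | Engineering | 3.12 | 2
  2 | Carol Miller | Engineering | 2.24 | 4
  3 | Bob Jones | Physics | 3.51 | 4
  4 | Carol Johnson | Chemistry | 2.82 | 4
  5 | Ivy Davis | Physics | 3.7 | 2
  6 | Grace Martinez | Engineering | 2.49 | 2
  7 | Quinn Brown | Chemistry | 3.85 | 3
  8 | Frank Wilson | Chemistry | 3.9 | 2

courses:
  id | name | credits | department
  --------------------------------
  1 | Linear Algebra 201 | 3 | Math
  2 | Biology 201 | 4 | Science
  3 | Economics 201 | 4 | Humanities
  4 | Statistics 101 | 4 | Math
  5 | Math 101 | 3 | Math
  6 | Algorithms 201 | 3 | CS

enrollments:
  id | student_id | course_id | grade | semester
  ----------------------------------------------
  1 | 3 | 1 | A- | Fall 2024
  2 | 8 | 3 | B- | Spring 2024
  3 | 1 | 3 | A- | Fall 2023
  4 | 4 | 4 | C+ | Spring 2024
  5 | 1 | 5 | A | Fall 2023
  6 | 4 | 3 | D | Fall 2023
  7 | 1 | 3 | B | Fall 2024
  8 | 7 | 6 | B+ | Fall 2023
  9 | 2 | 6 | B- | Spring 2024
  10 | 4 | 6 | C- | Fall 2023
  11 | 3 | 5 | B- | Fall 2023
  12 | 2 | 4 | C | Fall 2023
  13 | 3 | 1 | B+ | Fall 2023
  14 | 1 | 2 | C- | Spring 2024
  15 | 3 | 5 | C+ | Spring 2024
SELECT name, credits FROM courses ORDER BY credits ASC LIMIT 3

Execution result:
name | credits
Linear Algebra 201 | 3
Math 101 | 3
Algorithms 201 | 3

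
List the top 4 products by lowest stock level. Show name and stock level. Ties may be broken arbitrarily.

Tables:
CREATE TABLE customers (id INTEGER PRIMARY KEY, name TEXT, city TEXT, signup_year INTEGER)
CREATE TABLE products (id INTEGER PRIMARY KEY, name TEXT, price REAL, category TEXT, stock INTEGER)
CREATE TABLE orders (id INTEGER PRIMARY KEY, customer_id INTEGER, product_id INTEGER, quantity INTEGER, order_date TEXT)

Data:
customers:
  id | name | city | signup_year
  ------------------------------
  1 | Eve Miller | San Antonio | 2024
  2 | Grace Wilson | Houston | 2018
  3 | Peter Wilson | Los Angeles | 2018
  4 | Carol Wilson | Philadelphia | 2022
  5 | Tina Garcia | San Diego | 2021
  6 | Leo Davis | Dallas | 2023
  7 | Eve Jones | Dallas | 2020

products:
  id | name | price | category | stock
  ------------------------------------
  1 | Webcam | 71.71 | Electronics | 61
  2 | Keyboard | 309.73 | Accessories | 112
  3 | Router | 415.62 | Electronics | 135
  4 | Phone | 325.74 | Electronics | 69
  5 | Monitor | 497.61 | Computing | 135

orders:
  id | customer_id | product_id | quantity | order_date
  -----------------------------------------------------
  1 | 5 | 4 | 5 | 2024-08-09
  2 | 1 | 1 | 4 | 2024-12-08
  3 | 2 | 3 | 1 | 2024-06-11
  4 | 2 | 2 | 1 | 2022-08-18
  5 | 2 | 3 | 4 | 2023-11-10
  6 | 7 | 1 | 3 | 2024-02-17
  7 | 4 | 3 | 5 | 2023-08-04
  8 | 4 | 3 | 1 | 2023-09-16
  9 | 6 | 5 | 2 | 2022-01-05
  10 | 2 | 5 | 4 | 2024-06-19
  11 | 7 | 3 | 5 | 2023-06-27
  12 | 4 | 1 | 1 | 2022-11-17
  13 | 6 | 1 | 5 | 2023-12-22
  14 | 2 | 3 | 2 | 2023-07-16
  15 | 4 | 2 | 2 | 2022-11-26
SELECT name, stock FROM products ORDER BY stock ASC LIMIT 4

Execution result:
name | stock
Webcam | 61
Phone | 69
Keyboard | 112
Router | 135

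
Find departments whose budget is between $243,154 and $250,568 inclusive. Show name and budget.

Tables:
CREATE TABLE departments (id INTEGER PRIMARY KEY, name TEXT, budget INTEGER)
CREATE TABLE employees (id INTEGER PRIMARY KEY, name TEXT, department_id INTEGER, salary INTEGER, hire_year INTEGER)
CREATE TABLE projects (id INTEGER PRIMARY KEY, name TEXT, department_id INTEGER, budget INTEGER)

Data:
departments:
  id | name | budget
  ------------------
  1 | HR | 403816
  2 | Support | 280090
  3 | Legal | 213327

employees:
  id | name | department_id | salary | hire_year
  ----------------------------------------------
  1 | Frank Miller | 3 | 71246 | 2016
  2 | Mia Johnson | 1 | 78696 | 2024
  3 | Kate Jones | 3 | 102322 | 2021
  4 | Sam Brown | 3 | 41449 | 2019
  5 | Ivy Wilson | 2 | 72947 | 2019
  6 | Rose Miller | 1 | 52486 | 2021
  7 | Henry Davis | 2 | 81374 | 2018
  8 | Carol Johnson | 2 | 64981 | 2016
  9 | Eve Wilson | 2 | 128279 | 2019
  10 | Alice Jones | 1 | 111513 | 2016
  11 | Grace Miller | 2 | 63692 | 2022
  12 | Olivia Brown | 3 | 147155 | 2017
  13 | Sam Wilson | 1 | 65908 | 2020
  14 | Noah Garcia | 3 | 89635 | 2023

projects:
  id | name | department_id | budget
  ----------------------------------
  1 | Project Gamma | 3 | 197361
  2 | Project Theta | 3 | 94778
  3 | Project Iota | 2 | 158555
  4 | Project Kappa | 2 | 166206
SELECT name, budget FROM departments WHERE budget BETWEEN 243154 AND 250568

Execution result:
(no rows)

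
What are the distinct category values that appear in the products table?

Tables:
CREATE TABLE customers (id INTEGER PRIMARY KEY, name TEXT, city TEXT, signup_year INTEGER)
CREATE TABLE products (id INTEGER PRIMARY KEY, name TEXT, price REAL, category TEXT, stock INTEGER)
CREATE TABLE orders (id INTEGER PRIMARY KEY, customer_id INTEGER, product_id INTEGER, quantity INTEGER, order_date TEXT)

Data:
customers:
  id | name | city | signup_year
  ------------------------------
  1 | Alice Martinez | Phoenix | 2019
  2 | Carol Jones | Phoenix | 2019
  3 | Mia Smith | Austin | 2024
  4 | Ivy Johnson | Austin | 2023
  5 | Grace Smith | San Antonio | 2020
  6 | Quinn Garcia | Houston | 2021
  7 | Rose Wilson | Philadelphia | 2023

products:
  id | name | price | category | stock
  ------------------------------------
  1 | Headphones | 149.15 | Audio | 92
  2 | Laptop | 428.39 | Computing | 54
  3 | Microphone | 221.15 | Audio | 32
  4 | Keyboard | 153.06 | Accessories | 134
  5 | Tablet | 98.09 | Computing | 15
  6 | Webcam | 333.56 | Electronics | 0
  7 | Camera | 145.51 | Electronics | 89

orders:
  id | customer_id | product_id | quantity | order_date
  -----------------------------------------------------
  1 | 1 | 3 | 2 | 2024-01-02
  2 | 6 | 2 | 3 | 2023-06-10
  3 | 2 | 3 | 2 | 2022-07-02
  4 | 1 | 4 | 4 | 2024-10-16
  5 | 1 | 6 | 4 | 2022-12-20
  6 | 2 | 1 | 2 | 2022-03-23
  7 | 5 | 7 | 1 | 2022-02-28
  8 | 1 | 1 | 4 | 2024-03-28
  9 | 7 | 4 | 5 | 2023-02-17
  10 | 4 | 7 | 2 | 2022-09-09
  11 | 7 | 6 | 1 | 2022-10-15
SELECT DISTINCT category FROM products

Execution result:
category
Audio
Computing
Accessories
Electronics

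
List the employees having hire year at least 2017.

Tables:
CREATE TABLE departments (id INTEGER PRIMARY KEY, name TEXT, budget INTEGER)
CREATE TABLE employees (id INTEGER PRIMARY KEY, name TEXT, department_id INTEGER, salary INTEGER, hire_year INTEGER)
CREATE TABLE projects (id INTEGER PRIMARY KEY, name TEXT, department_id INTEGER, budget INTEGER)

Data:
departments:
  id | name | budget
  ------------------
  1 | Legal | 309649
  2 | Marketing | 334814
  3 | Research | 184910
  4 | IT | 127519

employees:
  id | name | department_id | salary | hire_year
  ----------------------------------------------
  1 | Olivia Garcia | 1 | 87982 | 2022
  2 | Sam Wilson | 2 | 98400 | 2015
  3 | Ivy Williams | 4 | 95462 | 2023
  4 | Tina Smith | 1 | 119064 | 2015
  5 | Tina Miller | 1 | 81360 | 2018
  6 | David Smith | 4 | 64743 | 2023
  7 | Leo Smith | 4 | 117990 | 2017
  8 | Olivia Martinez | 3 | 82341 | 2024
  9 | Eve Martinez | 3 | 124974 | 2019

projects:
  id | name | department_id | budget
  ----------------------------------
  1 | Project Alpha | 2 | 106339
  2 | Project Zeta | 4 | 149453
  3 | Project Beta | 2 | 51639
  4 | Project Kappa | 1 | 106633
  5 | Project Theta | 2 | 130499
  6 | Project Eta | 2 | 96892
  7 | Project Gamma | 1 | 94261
SELECT name, hire_year FROM employees WHERE hire_year >= 2017

Execution result:
name | hire_year
Olivia Garcia | 2022
Ivy Williams | 2023
Tina Miller | 2018
David Smith | 2023
Leo Smith | 2017
Olivia Martinez | 2024
Eve Martinez | 2019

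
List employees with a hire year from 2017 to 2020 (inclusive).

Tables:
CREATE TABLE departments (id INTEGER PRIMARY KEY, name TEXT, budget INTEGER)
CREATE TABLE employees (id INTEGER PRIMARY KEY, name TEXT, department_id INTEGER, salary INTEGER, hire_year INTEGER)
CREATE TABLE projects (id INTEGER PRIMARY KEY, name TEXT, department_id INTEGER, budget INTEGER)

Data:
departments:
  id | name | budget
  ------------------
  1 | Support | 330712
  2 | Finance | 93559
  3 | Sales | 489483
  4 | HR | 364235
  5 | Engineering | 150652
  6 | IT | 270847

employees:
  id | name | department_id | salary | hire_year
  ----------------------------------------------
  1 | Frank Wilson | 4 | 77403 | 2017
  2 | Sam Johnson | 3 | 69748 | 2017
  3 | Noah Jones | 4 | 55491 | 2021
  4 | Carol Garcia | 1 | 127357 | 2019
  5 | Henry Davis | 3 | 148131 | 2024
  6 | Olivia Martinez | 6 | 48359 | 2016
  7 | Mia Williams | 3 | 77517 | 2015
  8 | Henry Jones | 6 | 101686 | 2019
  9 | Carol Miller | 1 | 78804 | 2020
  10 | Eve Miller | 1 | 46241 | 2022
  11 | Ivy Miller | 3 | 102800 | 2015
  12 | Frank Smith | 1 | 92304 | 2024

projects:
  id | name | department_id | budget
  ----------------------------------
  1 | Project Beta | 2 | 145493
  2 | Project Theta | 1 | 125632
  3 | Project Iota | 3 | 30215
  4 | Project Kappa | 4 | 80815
SELECT name, hire_year FROM employees WHERE hire_year BETWEEN 2017 AND 2020

Execution result:
name | hire_year
Frank Wilson | 2017
Sam Johnson | 2017
Carol Garcia | 2019
Henry Jones | 2019
Carol Miller | 2020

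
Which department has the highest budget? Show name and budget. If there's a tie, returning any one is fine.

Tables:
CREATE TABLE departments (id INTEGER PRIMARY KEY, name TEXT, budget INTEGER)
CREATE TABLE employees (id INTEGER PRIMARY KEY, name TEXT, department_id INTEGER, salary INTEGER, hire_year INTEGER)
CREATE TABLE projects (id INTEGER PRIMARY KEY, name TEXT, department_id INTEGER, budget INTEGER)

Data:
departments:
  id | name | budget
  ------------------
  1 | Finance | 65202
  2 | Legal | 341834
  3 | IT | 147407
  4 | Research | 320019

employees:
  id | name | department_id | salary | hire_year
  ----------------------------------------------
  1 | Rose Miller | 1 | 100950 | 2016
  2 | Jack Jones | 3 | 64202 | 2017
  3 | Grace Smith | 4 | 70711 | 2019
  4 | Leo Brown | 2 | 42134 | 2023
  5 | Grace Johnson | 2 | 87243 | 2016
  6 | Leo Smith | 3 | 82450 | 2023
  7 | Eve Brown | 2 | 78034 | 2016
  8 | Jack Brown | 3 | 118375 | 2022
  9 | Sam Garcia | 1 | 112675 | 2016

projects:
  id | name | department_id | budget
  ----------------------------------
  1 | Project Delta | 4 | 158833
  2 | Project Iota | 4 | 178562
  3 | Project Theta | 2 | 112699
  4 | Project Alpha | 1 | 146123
SELECT name, budget FROM departments ORDER BY budget DESC LIMIT 1

Execution result:
name | budget
Legal | 341834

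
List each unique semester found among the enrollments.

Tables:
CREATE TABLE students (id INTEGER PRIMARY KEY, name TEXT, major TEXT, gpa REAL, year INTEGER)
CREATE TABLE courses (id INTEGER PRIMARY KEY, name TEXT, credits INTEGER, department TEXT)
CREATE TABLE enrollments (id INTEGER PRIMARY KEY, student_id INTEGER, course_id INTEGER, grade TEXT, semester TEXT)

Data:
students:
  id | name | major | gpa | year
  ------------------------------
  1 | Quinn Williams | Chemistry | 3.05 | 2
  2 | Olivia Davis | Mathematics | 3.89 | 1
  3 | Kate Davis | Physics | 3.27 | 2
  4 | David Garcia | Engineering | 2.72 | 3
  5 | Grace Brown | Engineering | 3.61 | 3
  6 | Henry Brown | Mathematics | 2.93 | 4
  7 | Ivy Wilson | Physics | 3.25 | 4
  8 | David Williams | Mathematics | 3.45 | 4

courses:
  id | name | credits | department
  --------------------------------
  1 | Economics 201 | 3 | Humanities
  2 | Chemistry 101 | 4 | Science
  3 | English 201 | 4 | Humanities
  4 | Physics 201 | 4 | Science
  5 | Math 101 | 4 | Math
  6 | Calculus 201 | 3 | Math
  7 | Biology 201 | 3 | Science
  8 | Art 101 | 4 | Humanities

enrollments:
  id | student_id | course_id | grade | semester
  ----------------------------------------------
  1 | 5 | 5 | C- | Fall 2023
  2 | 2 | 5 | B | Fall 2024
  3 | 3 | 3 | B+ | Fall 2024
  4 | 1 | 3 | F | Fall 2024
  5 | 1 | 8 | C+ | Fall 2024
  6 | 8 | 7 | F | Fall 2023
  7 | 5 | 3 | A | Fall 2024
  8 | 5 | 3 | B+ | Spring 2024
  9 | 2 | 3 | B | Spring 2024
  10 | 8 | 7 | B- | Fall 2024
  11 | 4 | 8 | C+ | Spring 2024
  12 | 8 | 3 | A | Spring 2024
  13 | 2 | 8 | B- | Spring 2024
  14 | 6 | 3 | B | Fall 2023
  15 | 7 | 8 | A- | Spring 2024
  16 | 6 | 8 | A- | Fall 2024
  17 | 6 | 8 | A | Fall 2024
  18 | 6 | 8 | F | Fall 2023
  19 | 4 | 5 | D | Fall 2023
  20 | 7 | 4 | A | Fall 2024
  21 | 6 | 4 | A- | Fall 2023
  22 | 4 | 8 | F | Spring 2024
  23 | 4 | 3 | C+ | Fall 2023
SELECT DISTINCT semester FROM enrollments

Execution result:
semester
Fall 2023
Fall 2024
Spring 2024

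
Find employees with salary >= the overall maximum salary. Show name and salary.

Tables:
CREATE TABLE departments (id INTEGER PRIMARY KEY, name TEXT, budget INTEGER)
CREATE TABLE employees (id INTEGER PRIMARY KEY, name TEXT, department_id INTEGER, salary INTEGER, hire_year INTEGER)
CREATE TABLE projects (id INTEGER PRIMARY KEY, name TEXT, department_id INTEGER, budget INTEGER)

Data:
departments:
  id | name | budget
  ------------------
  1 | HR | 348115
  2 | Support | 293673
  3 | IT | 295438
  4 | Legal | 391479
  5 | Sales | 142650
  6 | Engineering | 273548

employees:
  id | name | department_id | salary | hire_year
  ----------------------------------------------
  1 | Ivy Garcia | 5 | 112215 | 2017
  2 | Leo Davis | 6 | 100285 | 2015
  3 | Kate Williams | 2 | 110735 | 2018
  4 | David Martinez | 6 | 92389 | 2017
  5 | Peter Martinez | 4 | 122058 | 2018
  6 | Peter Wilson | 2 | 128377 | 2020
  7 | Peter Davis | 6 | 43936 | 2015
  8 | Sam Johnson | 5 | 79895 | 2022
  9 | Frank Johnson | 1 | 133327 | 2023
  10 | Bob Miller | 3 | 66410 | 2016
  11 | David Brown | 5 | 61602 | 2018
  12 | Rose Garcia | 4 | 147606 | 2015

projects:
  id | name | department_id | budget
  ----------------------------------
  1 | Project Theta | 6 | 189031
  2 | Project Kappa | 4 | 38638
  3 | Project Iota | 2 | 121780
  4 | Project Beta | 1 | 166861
SELECT name, salary FROM employees WHERE salary >= (SELECT MAX(salary) FROM employees)

Execution result:
name | salary
Rose Garcia | 147606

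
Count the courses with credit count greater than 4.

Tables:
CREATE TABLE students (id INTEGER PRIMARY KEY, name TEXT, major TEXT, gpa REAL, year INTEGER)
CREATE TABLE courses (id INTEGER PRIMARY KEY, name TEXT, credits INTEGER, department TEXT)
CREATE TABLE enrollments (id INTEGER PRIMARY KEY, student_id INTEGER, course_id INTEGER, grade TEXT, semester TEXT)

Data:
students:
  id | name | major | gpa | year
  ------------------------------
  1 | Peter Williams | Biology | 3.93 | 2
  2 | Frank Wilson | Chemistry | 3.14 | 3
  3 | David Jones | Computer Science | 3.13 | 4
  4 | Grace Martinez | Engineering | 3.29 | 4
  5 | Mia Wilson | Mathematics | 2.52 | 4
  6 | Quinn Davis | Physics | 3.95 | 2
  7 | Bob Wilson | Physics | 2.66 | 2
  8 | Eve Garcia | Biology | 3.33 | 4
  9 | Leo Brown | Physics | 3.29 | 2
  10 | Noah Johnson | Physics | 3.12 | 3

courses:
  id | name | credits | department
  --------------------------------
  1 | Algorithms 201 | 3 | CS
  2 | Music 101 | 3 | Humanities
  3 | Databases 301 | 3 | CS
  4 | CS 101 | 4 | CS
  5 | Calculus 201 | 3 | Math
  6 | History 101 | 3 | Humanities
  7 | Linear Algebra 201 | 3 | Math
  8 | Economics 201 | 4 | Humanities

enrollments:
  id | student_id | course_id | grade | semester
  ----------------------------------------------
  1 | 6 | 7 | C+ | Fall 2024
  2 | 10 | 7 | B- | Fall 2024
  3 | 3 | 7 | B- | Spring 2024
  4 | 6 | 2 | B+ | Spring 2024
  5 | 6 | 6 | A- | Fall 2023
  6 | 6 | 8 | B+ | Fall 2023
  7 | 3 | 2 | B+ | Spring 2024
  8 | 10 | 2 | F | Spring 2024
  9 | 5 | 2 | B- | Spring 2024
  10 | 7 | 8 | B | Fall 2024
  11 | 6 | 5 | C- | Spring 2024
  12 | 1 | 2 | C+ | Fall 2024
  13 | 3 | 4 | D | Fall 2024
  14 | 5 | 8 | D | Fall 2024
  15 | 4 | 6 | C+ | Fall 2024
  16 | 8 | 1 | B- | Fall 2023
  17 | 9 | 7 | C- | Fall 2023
SELECT COUNT(*) FROM courses WHERE credits > 4

Execution result:
0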